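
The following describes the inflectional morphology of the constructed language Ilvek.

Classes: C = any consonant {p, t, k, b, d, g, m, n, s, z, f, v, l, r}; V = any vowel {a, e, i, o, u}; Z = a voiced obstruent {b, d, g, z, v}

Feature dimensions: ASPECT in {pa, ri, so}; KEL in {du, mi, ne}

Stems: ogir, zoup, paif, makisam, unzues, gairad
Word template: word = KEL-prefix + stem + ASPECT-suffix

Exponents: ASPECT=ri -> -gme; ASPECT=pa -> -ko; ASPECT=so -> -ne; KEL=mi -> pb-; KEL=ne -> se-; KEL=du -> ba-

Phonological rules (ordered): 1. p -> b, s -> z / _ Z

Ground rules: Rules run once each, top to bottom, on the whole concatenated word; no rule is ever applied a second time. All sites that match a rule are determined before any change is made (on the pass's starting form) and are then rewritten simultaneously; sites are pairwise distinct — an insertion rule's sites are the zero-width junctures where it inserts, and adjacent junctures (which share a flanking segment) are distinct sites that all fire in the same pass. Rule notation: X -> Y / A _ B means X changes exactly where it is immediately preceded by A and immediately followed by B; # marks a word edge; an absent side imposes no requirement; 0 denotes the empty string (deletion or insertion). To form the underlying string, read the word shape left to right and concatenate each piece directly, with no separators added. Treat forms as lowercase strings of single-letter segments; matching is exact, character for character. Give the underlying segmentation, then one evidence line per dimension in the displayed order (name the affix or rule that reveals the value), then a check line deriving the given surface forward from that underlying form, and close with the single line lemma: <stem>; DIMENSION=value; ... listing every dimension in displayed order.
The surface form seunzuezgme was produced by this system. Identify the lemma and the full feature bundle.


underlying: se-unzues-gme
ASPECT=ri - signalled by the affix -gme
KEL=ne - signalled by the affix se-
check: seunzuesgme -> seunzuezgme
lemma: unzues; ASPECT=ri; KEL=ne


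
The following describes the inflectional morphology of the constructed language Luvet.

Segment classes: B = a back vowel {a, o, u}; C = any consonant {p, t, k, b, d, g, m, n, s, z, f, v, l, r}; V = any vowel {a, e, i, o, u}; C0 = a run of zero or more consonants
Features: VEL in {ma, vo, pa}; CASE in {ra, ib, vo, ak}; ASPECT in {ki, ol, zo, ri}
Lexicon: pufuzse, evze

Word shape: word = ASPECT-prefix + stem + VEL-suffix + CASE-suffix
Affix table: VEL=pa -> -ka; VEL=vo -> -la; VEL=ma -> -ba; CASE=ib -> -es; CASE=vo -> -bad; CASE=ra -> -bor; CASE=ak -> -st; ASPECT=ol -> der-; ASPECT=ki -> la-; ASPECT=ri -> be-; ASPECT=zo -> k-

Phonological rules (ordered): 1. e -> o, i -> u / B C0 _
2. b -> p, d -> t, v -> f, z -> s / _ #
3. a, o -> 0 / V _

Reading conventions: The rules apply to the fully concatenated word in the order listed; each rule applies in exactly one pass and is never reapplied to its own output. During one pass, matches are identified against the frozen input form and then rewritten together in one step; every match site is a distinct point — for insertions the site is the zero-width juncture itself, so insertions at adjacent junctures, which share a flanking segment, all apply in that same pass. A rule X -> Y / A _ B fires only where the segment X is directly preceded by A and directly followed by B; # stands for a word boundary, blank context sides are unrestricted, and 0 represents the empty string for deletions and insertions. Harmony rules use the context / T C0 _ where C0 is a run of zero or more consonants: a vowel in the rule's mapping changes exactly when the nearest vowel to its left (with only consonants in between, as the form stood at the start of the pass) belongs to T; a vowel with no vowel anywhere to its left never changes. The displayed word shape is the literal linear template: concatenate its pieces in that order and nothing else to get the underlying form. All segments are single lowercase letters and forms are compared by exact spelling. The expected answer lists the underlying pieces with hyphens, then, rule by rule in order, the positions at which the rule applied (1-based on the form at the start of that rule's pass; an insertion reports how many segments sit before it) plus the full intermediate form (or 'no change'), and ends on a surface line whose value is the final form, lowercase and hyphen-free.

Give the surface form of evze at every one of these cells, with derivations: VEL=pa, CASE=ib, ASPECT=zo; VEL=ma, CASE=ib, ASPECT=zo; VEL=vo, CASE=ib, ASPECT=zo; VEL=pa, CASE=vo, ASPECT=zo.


cell VEL=pa, CASE=ib, ASPECT=zo:
underlying: k-evze-ka-es
1. e -> o, i -> u / B C0 _: fires at position(s) 8: kevzekaos
2. b -> p, d -> t, v -> f, z -> s / _ #: no change
3. a, o -> 0 / V _: fires at position(s) 8: kevzekas
surface: kevzekas

cell VEL=ma, CASE=ib, ASPECT=zo:
underlying: k-evze-ba-es
1. e -> o, i -> u / B C0 _: fires at position(s) 8: kevzebaos
2. b -> p, d -> t, v -> f, z -> s / _ #: no change
3. a, o -> 0 / V _: fires at position(s) 8: kevzebas
surface: kevzebas

cell VEL=vo, CASE=ib, ASPECT=zo:
underlying: k-evze-la-es
1. e -> o, i -> u / B C0 _: fires at position(s) 8: kevzelaos
2. b -> p, d -> t, v -> f, z -> s / _ #: no change
3. a, o -> 0 / V _: fires at position(s) 8: kevzelas
surface: kevzelas

cell VEL=pa, CASE=vo, ASPECT=zo:
underlying: k-evze-ka-bad
1. e -> o, i -> u / B C0 _: no change
2. b -> p, d -> t, v -> f, z -> s / _ #: fires at position(s) 10: kevzekabat
3. a, o -> 0 / V _: no change
surface: kevzekabat


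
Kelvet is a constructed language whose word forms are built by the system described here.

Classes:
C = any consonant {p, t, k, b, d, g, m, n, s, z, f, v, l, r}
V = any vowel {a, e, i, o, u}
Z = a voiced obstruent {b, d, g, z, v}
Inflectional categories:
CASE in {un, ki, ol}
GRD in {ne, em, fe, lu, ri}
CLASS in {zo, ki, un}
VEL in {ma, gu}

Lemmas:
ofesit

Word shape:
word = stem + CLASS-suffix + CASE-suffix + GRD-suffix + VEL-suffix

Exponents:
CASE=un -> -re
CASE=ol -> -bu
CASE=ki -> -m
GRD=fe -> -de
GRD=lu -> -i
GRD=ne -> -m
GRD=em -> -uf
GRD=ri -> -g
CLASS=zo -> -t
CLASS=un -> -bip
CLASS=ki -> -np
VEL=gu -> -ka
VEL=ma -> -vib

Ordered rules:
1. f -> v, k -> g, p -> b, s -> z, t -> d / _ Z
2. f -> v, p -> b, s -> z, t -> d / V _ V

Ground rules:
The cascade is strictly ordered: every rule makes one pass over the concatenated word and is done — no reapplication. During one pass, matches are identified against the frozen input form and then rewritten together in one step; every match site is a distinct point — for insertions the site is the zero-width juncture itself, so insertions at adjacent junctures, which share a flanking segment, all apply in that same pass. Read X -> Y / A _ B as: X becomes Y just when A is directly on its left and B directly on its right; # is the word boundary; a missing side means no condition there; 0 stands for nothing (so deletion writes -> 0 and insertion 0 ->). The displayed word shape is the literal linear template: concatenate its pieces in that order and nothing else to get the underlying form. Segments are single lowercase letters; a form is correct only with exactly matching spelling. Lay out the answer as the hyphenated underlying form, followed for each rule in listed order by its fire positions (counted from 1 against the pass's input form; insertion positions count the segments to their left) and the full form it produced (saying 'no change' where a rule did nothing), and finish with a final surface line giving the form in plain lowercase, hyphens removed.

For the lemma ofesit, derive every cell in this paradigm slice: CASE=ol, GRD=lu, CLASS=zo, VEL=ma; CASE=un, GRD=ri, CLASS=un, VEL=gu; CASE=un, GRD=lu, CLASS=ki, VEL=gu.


cell CASE=ol, GRD=lu, CLASS=zo, VEL=ma:
underlying: ofesit-t-bu-i-vib
1. f -> v, k -> g, p -> b, s -> z, t -> d / _ Z: fires at position(s) 7: ofesitdbuivib
2. f -> v, p -> b, s -> z, t -> d / V _ V: fires at position(s) 2, 4: ovezitdbuivib
surface: ovezitdbuivib

cell CASE=un, GRD=ri, CLASS=un, VEL=gu:
underlying: ofesit-bip-re-g-ka
1. f -> v, k -> g, p -> b, s -> z, t -> d / _ Z: fires at position(s) 6: ofesidbipregka
2. f -> v, p -> b, s -> z, t -> d / V _ V: fires at position(s) 2, 4: ovezidbipregka
surface: ovezidbipregka

cell CASE=un, GRD=lu, CLASS=ki, VEL=gu:
underlying: ofesit-np-re-i-ka
1. f -> v, k -> g, p -> b, s -> z, t -> d / _ Z: no change
2. f -> v, p -> b, s -> z, t -> d / V _ V: fires at position(s) 2, 4: ovezitnpreika
surface: ovezitnpreika


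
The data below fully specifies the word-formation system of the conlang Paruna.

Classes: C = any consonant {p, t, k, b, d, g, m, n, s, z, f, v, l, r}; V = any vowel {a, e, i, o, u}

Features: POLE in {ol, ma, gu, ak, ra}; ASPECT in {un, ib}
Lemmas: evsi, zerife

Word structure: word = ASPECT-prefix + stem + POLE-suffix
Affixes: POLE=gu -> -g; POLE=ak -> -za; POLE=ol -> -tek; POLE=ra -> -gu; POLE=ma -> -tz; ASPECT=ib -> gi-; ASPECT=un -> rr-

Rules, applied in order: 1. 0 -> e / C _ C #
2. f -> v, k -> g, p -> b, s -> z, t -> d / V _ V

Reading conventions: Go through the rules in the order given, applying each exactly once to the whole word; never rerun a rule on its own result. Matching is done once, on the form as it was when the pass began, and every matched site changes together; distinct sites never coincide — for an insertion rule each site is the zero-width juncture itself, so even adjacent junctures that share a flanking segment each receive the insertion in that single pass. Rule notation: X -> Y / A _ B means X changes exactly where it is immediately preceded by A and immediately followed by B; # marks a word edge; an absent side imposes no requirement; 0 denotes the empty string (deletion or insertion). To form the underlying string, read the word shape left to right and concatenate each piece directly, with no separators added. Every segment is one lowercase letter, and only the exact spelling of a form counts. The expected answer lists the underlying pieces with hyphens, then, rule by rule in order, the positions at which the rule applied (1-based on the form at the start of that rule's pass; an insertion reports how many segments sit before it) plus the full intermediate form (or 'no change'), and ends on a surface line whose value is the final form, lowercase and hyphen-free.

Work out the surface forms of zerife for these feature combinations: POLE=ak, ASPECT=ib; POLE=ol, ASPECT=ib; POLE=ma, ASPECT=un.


cell POLE=ak, ASPECT=ib:
underlying: gi-zerife-za
1. 0 -> e / C _ C #: no change
2. f -> v, k -> g, p -> b, s -> z, t -> d / V _ V: fires at position(s) 7: gizeriveza
surface: gizeriveza

cell POLE=ol, ASPECT=ib:
underlying: gi-zerife-tek
1. 0 -> e / C _ C #: no change
2. f -> v, k -> g, p -> b, s -> z, t -> d / V _ V: fires at position(s) 7, 9: gizerivedek
surface: gizerivedek

cell POLE=ma, ASPECT=un:
underlying: rr-zerife-tz
1. 0 -> e / C _ C #: inserts after position(s) 9: rrzerifetez
2. f -> v, k -> g, p -> b, s -> z, t -> d / V _ V: fires at position(s) 7, 9: rrzerivedez
surface: rrzerivedez


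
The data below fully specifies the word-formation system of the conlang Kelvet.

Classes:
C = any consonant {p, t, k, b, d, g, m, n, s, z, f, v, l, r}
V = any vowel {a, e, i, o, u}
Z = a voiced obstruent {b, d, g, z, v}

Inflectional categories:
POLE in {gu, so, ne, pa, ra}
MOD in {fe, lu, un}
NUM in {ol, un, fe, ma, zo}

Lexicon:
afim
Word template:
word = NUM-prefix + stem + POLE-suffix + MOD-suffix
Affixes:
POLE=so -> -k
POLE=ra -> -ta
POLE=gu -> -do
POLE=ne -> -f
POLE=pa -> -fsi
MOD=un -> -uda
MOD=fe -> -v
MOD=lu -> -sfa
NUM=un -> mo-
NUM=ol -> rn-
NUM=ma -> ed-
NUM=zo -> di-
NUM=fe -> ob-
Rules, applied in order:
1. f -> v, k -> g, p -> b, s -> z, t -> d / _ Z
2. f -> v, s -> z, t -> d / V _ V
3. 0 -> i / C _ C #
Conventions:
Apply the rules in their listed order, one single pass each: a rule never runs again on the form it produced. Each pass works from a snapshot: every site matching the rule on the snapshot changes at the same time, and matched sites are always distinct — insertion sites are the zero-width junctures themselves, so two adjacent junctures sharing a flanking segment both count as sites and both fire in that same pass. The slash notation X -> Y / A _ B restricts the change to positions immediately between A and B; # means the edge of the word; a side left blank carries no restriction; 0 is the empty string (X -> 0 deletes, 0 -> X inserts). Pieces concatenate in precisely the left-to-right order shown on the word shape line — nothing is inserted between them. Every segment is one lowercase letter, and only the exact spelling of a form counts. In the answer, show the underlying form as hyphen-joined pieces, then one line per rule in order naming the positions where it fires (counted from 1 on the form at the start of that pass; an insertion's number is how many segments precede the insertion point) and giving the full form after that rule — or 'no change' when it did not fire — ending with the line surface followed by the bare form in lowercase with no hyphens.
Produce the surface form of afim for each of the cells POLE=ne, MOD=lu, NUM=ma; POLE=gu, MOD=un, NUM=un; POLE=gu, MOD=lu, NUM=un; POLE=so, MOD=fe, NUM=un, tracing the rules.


cell POLE=ne, MOD=lu, NUM=ma:
underlying: ed-afim-f-sfa
1. f -> v, k -> g, p -> b, s -> z, t -> d / _ Z: no change
2. f -> v, s -> z, t -> d / V _ V: fires at position(s) 4: edavimfsfa
3. 0 -> i / C _ C #: no change
surface: edavimfsfa

cell POLE=gu, MOD=un, NUM=un:
underlying: mo-afim-do-uda
1. f -> v, k -> g, p -> b, s -> z, t -> d / _ Z: no change
2. f -> v, s -> z, t -> d / V _ V: fires at position(s) 4: moavimdouda
3. 0 -> i / C _ C #: no change
surface: moavimdouda

cell POLE=gu, MOD=lu, NUM=un:
underlying: mo-afim-do-sfa
1. f -> v, k -> g, p -> b, s -> z, t -> d / _ Z: no change
2. f -> v, s -> z, t -> d / V _ V: fires at position(s) 4: moavimdosfa
3. 0 -> i / C _ C #: no change
surface: moavimdosfa

cell POLE=so, MOD=fe, NUM=un:
underlying: mo-afim-k-v
1. f -> v, k -> g, p -> b, s -> z, t -> d / _ Z: fires at position(s) 7: moafimgv
2. f -> v, s -> z, t -> d / V _ V: fires at position(s) 4: moavimgv
3. 0 -> i / C _ C #: inserts after position(s) 7: moavimgiv
surface: moavimgiv


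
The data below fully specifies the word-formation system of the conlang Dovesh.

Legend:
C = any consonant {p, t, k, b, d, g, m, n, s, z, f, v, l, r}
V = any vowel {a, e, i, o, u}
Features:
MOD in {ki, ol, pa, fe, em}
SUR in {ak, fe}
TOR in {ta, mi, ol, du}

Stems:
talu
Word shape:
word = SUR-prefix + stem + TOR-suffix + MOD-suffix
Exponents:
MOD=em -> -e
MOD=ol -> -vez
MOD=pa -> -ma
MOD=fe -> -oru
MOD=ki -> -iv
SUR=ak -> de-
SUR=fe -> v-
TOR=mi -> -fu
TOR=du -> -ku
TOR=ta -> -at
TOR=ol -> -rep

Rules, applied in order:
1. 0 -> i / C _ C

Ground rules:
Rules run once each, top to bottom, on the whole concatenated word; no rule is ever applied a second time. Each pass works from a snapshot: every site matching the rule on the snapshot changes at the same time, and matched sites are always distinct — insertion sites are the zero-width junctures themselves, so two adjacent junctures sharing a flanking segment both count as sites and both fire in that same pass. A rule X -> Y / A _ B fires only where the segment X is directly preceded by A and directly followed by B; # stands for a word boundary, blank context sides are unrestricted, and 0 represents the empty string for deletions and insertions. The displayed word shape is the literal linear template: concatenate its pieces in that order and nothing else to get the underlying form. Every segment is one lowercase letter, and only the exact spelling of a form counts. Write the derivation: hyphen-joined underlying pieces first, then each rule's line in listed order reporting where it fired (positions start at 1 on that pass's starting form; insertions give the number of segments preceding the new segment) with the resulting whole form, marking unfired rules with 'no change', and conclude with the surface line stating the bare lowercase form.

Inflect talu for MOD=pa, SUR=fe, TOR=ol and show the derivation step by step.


underlying: v-talu-rep-ma
1. 0 -> i / C _ C: inserts after position(s) 1, 8: vitalurepima
surface: vitalurepima


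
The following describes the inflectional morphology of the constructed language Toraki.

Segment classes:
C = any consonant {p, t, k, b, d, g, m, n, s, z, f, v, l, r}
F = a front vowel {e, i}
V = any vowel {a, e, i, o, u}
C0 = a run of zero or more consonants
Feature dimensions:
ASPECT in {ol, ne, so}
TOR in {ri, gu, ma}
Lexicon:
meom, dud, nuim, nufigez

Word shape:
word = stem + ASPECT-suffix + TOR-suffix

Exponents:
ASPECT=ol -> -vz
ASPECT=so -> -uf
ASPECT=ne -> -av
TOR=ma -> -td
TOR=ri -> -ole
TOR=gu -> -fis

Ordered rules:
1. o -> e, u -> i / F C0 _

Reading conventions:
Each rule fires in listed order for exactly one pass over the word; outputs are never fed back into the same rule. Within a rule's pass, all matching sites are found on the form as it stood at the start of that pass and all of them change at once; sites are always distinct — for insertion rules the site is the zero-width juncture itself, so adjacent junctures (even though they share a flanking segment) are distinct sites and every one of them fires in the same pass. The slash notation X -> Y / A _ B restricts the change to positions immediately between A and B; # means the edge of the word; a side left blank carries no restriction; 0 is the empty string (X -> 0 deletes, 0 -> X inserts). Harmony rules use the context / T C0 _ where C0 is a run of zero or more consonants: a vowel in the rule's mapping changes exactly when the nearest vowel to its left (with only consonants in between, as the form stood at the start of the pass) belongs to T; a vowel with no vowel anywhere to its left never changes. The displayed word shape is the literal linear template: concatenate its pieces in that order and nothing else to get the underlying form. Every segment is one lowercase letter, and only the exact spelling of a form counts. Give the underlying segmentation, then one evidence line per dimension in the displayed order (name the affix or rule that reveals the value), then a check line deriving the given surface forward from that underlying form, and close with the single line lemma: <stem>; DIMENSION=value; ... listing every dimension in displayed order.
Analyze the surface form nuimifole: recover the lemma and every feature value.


underlying: nuim-uf-ole
ASPECT=so - signalled by the affix -uf
TOR=ri - signalled by the affix -ole
check: nuimufole -> nuimifole
lemma: nuim; ASPECT=so; TOR=ri


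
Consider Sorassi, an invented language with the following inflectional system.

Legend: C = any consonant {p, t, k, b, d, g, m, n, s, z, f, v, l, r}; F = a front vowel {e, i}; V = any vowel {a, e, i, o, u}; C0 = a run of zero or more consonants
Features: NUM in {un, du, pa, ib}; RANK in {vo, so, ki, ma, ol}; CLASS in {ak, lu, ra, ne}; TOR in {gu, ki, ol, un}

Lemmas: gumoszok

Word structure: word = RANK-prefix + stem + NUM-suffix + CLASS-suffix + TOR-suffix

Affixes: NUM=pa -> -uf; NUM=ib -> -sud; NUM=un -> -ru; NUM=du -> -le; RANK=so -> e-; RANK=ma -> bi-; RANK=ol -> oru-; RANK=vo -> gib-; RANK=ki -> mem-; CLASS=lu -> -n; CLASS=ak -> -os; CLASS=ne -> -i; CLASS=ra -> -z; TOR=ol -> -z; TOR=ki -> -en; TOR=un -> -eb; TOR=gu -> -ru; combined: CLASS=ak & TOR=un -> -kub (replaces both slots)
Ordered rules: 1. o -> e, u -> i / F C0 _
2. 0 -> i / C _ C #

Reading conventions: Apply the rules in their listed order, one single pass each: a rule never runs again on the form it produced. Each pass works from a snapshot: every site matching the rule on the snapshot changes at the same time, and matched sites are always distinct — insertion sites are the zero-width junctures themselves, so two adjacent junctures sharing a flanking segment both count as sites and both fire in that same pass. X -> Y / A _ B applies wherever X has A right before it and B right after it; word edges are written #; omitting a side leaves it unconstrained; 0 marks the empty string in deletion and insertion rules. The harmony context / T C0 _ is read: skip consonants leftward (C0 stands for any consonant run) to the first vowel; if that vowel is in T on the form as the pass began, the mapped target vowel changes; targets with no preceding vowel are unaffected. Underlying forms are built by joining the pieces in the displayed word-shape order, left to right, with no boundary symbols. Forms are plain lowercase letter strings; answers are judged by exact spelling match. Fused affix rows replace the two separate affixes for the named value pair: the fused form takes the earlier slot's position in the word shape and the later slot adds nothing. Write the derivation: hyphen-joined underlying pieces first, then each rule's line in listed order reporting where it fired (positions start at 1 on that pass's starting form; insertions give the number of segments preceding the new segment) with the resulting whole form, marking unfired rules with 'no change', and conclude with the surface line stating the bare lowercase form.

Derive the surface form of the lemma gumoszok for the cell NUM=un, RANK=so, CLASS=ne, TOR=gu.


underlying: e-gumoszok-ru-i-ru
1. o -> e, u -> i / F C0 _: fires at position(s) 3, 14: egimoszokruiri
2. 0 -> i / C _ C #: no change
surface: egimoszokruiri


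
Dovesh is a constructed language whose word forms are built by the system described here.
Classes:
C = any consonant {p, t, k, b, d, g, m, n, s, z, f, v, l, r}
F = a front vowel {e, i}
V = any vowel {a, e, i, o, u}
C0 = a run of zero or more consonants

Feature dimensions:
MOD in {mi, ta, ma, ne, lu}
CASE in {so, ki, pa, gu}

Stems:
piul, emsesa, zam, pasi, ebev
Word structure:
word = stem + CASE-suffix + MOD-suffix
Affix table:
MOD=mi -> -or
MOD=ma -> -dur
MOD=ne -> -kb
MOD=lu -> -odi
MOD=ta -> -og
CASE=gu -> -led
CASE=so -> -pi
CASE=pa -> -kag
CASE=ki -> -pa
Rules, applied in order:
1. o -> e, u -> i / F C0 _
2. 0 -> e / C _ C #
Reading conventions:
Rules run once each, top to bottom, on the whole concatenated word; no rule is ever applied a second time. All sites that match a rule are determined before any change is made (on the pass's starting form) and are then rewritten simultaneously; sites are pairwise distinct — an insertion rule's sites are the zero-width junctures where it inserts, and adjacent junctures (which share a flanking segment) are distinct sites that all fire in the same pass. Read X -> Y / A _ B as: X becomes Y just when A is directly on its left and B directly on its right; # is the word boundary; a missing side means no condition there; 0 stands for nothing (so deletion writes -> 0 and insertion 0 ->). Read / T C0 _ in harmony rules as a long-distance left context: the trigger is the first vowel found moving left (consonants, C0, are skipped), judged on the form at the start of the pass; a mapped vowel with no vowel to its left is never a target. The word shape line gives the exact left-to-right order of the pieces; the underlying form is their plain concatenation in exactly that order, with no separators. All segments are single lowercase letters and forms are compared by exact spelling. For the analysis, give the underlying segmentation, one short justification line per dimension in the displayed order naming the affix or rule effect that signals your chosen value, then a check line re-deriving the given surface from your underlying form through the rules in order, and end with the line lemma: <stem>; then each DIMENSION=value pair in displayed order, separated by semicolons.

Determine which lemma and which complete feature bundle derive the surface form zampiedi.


underlying: zam-pi-odi
MOD=lu - signalled by the affix -odi
CASE=so - signalled by the affix -pi
check: zampiodi -> zampiedi -> zampiedi
lemma: zam; MOD=lu; CASE=so


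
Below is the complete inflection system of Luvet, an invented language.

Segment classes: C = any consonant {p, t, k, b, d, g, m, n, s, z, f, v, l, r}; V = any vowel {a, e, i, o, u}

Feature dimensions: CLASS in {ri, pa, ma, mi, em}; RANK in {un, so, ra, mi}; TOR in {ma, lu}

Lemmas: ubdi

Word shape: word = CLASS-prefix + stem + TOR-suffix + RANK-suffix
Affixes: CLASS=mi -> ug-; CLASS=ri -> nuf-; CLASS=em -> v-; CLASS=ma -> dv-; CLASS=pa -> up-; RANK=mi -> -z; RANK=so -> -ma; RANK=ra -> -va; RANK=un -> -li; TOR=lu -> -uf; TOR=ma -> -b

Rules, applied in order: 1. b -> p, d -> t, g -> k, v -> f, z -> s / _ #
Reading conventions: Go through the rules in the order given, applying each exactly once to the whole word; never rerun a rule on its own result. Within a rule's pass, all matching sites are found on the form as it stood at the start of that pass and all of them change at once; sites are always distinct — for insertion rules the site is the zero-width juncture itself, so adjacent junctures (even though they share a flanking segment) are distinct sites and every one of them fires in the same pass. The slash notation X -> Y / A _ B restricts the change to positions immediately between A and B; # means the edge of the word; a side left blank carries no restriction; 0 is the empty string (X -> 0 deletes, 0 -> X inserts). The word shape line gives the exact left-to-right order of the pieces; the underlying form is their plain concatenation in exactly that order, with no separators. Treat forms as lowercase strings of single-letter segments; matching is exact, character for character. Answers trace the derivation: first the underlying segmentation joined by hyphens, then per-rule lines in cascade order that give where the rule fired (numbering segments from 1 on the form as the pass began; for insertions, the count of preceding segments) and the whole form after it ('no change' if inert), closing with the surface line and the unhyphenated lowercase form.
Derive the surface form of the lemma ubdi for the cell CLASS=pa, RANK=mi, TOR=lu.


underlying: up-ubdi-uf-z
1. b -> p, d -> t, g -> k, v -> f, z -> s / _ #: fires at position(s) 9: upubdiufs
surface: upubdiufs


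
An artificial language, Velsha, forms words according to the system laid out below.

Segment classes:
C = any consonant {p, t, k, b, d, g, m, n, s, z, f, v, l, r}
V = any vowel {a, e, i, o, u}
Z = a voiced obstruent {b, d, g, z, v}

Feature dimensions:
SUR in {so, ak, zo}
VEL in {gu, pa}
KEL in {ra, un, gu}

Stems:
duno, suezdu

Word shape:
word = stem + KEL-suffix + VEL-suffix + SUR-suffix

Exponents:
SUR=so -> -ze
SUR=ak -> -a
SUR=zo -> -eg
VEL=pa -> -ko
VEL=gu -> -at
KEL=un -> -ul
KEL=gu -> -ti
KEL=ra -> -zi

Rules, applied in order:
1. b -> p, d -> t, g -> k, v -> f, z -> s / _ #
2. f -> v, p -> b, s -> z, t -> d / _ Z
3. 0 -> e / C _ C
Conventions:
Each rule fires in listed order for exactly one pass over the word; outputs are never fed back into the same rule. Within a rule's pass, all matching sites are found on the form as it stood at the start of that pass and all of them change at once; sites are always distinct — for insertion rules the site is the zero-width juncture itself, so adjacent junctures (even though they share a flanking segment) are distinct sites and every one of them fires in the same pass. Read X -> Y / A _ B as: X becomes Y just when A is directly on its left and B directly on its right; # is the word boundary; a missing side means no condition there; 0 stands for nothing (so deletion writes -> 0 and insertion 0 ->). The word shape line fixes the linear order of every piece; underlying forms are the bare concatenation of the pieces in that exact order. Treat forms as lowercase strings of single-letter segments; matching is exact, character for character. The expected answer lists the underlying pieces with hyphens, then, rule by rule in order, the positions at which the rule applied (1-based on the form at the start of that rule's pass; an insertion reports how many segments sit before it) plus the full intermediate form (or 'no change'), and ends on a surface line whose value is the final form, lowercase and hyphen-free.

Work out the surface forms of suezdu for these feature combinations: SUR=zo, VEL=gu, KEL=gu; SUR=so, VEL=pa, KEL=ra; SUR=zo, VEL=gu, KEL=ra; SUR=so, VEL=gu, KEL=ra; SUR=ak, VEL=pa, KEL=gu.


cell SUR=zo, VEL=gu, KEL=gu:
underlying: suezdu-ti-at-eg
1. b -> p, d -> t, g -> k, v -> f, z -> s / _ #: fires at position(s) 12: suezdutiatek
2. f -> v, p -> b, s -> z, t -> d / _ Z: no change
3. 0 -> e / C _ C: inserts after position(s) 4: suezedutiatek
surface: suezedutiatek

cell SUR=so, VEL=pa, KEL=ra:
underlying: suezdu-zi-ko-ze
1. b -> p, d -> t, g -> k, v -> f, z -> s / _ #: no change
2. f -> v, p -> b, s -> z, t -> d / _ Z: no change
3. 0 -> e / C _ C: inserts after position(s) 4: suezeduzikoze
surface: suezeduzikoze

cell SUR=zo, VEL=gu, KEL=ra:
underlying: suezdu-zi-at-eg
1. b -> p, d -> t, g -> k, v -> f, z -> s / _ #: fires at position(s) 12: suezduziatek
2. f -> v, p -> b, s -> z, t -> d / _ Z: no change
3. 0 -> e / C _ C: inserts after position(s) 4: suezeduziatek
surface: suezeduziatek

cell SUR=so, VEL=gu, KEL=ra:
underlying: suezdu-zi-at-ze
1. b -> p, d -> t, g -> k, v -> f, z -> s / _ #: no change
2. f -> v, p -> b, s -> z, t -> d / _ Z: fires at position(s) 10: suezduziadze
3. 0 -> e / C _ C: inserts after position(s) 4, 10: suezeduziadeze
surface: suezeduziadeze

cell SUR=ak, VEL=pa, KEL=gu:
underlying: suezdu-ti-ko-a
1. b -> p, d -> t, g -> k, v -> f, z -> s / _ #: no change
2. f -> v, p -> b, s -> z, t -> d / _ Z: no change
3. 0 -> e / C _ C: inserts after position(s) 4: suezedutikoa
surface: suezedutikoa


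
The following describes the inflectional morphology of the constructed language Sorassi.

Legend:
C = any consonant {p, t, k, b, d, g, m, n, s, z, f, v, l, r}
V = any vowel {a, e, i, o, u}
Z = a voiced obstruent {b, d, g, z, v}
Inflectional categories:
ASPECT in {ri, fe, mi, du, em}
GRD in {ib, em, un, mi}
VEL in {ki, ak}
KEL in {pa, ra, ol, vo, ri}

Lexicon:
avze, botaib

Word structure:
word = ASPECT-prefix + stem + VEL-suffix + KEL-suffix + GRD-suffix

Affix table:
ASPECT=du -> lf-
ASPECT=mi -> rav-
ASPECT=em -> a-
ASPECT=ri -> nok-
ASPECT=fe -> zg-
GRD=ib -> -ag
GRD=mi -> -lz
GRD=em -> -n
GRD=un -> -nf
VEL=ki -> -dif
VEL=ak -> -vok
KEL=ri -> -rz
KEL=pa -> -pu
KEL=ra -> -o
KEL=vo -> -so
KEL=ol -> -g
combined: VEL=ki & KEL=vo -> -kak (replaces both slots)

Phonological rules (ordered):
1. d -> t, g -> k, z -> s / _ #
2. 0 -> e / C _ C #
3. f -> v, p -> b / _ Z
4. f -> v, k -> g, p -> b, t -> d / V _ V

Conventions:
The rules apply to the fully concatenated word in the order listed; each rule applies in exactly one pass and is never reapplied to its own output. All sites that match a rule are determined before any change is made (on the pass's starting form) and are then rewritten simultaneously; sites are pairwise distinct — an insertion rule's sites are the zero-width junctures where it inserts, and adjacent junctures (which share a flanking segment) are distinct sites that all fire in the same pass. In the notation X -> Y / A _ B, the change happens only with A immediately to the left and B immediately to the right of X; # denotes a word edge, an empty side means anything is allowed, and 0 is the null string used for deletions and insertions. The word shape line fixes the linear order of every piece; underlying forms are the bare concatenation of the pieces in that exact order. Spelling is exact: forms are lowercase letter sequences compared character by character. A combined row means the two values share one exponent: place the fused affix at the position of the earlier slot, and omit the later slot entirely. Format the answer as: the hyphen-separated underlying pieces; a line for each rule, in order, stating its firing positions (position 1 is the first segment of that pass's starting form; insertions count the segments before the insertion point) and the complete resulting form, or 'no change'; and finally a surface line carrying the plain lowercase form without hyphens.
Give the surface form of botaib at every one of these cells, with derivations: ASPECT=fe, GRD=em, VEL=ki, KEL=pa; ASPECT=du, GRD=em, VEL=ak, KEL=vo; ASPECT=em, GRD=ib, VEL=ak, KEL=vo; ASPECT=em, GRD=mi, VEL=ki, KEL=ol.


cell ASPECT=fe, GRD=em, VEL=ki, KEL=pa:
underlying: zg-botaib-dif-pu-n
1. d -> t, g -> k, z -> s / _ #: no change
2. 0 -> e / C _ C #: no change
3. f -> v, p -> b / _ Z: no change
4. f -> v, k -> g, p -> b, t -> d / V _ V: fires at position(s) 5: zgbodaibdifpun
surface: zgbodaibdifpun

cell ASPECT=du, GRD=em, VEL=ak, KEL=vo:
underlying: lf-botaib-vok-so-n
1. d -> t, g -> k, z -> s / _ #: no change
2. 0 -> e / C _ C #: no change
3. f -> v, p -> b / _ Z: fires at position(s) 2: lvbotaibvokson
4. f -> v, k -> g, p -> b, t -> d / V _ V: fires at position(s) 5: lvbodaibvokson
surface: lvbodaibvokson

cell ASPECT=em, GRD=ib, VEL=ak, KEL=vo:
underlying: a-botaib-vok-so-ag
1. d -> t, g -> k, z -> s / _ #: fires at position(s) 14: abotaibvoksoak
2. 0 -> e / C _ C #: no change
3. f -> v, p -> b / _ Z: no change
4. f -> v, k -> g, p -> b, t -> d / V _ V: fires at position(s) 4: abodaibvoksoak
surface: abodaibvoksoak

cell ASPECT=em, GRD=mi, VEL=ki, KEL=ol:
underlying: a-botaib-dif-g-lz
1. d -> t, g -> k, z -> s / _ #: fires at position(s) 13: abotaibdifgls
2. 0 -> e / C _ C #: inserts after position(s) 12: abotaibdifgles
3. f -> v, p -> b / _ Z: fires at position(s) 10: abotaibdivgles
4. f -> v, k -> g, p -> b, t -> d / V _ V: fires at position(s) 4: abodaibdivgles
surface: abodaibdivgles


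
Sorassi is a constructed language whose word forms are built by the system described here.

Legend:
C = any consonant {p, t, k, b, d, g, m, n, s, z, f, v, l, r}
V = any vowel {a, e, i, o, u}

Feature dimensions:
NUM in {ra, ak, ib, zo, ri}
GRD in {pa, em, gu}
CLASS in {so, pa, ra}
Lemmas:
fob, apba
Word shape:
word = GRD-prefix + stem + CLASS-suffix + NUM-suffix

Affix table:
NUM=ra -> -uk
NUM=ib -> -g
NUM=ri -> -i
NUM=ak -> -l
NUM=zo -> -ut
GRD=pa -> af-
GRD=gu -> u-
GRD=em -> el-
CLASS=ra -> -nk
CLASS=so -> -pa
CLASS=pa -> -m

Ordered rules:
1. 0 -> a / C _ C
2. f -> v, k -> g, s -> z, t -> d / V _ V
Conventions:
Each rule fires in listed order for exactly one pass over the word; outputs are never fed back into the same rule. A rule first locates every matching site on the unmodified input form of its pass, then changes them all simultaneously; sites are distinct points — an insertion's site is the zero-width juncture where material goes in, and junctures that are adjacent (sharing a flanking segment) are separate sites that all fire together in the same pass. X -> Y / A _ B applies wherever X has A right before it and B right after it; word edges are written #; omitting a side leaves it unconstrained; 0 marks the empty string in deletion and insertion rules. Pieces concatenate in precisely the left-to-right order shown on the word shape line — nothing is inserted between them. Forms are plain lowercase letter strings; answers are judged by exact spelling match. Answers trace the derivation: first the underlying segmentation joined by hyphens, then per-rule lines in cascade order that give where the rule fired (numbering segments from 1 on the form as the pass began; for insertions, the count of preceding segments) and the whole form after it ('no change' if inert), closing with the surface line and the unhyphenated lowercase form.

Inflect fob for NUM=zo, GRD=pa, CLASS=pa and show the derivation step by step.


underlying: af-fob-m-ut
1. 0 -> a / C _ C: inserts after position(s) 2, 5: afafobamut
2. f -> v, k -> g, s -> z, t -> d / V _ V: fires at position(s) 2, 4: avavobamut
surface: avavobamut


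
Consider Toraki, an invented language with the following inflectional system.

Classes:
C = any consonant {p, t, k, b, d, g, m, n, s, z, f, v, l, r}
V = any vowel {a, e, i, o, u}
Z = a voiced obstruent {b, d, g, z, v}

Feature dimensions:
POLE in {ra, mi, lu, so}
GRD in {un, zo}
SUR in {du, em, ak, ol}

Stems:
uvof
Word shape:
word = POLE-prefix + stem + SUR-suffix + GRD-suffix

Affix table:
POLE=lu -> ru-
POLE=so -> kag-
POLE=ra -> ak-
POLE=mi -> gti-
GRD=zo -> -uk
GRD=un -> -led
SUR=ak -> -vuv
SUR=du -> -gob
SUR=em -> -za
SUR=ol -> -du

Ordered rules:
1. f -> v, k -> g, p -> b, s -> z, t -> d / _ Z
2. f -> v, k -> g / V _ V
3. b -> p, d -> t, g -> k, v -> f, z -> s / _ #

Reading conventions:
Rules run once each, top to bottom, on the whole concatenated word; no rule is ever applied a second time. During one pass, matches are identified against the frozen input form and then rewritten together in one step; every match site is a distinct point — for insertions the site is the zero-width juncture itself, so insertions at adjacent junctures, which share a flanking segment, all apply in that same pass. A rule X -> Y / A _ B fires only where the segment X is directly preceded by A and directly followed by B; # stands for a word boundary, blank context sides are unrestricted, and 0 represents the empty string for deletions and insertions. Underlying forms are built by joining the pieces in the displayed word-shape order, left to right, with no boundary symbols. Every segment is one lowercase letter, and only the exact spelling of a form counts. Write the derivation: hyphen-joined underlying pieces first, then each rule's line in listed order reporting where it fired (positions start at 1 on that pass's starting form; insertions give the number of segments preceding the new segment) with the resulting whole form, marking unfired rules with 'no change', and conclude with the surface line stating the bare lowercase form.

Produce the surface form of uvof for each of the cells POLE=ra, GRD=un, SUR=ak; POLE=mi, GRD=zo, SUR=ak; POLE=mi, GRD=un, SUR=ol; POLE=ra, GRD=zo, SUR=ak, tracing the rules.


cell POLE=ra, GRD=un, SUR=ak:
underlying: ak-uvof-vuv-led
1. f -> v, k -> g, p -> b, s -> z, t -> d / _ Z: fires at position(s) 6: akuvovvuvled
2. f -> v, k -> g / V _ V: fires at position(s) 2: aguvovvuvled
3. b -> p, d -> t, g -> k, v -> f, z -> s / _ #: fires at position(s) 12: aguvovvuvlet
surface: aguvovvuvlet

cell POLE=mi, GRD=zo, SUR=ak:
underlying: gti-uvof-vuv-uk
1. f -> v, k -> g, p -> b, s -> z, t -> d / _ Z: fires at position(s) 7: gtiuvovvuvuk
2. f -> v, k -> g / V _ V: no change
3. b -> p, d -> t, g -> k, v -> f, z -> s / _ #: no change
surface: gtiuvovvuvuk

cell POLE=mi, GRD=un, SUR=ol:
underlying: gti-uvof-du-led
1. f -> v, k -> g, p -> b, s -> z, t -> d / _ Z: fires at position(s) 7: gtiuvovduled
2. f -> v, k -> g / V _ V: no change
3. b -> p, d -> t, g -> k, v -> f, z -> s / _ #: fires at position(s) 12: gtiuvovdulet
surface: gtiuvovdulet

cell POLE=ra, GRD=zo, SUR=ak:
underlying: ak-uvof-vuv-uk
1. f -> v, k -> g, p -> b, s -> z, t -> d / _ Z: fires at position(s) 6: akuvovvuvuk
2. f -> v, k -> g / V _ V: fires at position(s) 2: aguvovvuvuk
3. b -> p, d -> t, g -> k, v -> f, z -> s / _ #: no change
surface: aguvovvuvuk


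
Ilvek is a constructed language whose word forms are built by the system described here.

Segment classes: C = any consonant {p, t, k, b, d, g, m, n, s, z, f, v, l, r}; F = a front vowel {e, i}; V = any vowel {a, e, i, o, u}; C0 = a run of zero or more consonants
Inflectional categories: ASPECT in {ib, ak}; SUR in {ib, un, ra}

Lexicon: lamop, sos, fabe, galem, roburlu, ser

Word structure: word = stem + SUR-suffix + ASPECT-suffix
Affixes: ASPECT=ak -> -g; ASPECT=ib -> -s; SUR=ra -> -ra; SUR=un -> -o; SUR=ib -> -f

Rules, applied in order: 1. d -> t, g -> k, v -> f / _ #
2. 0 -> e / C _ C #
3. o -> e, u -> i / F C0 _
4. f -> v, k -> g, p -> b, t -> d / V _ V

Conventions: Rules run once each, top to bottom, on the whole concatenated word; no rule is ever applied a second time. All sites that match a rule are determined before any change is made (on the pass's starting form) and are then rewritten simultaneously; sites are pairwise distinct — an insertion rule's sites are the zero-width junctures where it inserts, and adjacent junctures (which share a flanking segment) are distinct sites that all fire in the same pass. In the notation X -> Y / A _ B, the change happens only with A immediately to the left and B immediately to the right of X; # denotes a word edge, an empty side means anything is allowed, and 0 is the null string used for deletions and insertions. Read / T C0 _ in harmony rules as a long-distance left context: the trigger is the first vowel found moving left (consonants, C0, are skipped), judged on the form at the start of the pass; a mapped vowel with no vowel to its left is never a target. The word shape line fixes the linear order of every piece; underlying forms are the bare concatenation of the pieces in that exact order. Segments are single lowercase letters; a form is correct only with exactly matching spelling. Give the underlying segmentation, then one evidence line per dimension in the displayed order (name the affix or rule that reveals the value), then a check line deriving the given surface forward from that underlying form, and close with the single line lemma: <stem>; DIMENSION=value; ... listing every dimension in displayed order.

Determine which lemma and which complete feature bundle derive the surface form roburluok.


underlying: roburlu-o-g
ASPECT=ak - signalled by the affix -g
SUR=un - signalled by the affix -o
check: roburluog -> roburluok -> roburluok -> roburluok -> roburluok
lemma: roburlu; ASPECT=ak; SUR=un
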